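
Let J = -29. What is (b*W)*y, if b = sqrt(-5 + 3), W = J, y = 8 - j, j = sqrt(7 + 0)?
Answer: 29*I*sqrt(2)*(-8 + sqrt(7)) ≈ -219.59*I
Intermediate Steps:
j = sqrt(7) ≈ 2.6458
y = 8 - sqrt(7) ≈ 5.3542
W = -29
b = I*sqrt(2) (b = sqrt(-2) = I*sqrt(2) ≈ 1.4142*I)
(b*W)*y = ((I*sqrt(2))*(-29))*(8 - sqrt(7)) = (-29*I*sqrt(2))*(8 - sqrt(7)) = -29*I*sqrt(2)*(8 - sqrt(7))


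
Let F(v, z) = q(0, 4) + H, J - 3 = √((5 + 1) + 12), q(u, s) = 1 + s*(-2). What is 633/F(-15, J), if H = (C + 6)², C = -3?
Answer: 633/2 ≈ 316.50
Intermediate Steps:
q(u, s) = 1 - 2*s
H = 9 (H = (-3 + 6)² = 3² = 9)
J = 3 + 3*√2 (J = 3 + √((5 + 1) + 12) = 3 + √(6 + 12) = 3 + √18 = 3 + 3*√2 ≈ 7.2426)
F(v, z) = 2 (F(v, z) = (1 - 2*4) + 9 = (1 - 8) + 9 = -7 + 9 = 2)
633/F(-15, J) = 633/2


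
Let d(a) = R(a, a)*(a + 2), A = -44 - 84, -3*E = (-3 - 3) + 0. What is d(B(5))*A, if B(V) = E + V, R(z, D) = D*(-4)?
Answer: 32256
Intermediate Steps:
R(z, D) = -4*D
E = 2 (E = -((-3 - 3) + 0)/3 = -(-6 + 0)/3 = -1/3*(-6) = 2)
A = -128
B(V) = 2 + V
d(a) = -4*a*(2 + a) (d(a) = (-4*a)*(a + 2) = (-4*a)*(2 + a) = -4*a*(2 + a))
d(B(5))*A = -4*(2 + 5)*(2 + (2 + 5))*(-128) = -4*7*(2 + 7)*(-128) = -4*7*9*(-128) = -252*(-128) = 32256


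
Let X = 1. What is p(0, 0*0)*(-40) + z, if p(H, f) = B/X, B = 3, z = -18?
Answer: -138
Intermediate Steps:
p(H, f) = 3 (p(H, f) = 3/1 = 3*1 = 3)
p(0, 0*0)*(-40) + z = 3*(-40) - 18 = -120 - 18 = -138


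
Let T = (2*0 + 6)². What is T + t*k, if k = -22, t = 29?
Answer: -602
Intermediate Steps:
T = 36 (T = (0 + 6)² = 6² = 36)
T + t*k = 36 + 29*(-22) = 36 - 638 = -602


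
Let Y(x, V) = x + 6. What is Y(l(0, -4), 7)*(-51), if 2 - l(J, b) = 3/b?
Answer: -1785/4 ≈ -446.25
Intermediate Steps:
l(J, b) = 2 - 3/b
Y(x, V) = 6 + x
Y(l(0, -4), 7)*(-51) = (6 + (2 - 3/(-4)))*(-51) = (6 + (2 - 3*(-1/4)))*(-51) = (6 + (2 + 3/4))*(-51) = (6 + 11/4)*(-51) = (35/4)*(-51) = -1785/4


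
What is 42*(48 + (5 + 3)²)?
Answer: 4704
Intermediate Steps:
42*(48 + (5 + 3)²) = 42*(48 + 8²) = 42*(48 + 64) = 42*112 = 4704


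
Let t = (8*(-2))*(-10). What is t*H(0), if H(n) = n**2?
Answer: 0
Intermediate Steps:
t = 160 (t = -16*(-10) = 160)
t*H(0) = 160*0**2 = 160*0 = 0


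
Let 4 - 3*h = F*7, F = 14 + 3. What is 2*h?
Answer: -230/3 ≈ -76.667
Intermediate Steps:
F = 17
h = -115/3 (h = 4/3 - 17*7/3 = 4/3 - 1/3*119 = 4/3 - 119/3 = -115/3 ≈ -38.333)
2*h = 2*(-115/3) = -230/3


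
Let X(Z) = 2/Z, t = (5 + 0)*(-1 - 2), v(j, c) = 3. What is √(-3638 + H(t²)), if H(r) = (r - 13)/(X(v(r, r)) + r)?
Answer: I*√1666970330/677 ≈ 60.308*I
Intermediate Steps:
t = -15 (t = 5*(-3) = -15)
H(r) = (-13 + r)/(⅔ + r) (H(r) = (r - 13)/(2/3 + r) = (-13 + r)/(2*(⅓) + r) = (-13 + r)/(⅔ + r))
√(-3638 + H(t²)) = √(-3638 + 3*(-13 + (-15)²)/(2 + 3*(-15)²)) = √(-3638 + 3*(-13 + 225)/(2 + 3*225)) = √(-3638 + 3*212/(2 + 675)) = √(-3638 + 3*212/677) = √(-3638 + 3*(1/677)*212) = √(-3638 + 636/677) = √(-2462290/677) = I*√1666970330/677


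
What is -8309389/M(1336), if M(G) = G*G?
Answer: -8309389/1784896 ≈ -4.6554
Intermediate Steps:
M(G) = G**2
-8309389/M(1336) = -8309389/(1336**2) = -8309389/1784896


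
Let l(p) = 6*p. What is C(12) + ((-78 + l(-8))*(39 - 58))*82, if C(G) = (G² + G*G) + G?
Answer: 196608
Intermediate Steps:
C(G) = G + 2*G² (C(G) = (G² + G²) + G = 2*G² + G = G + 2*G²)
C(12) + ((-78 + l(-8))*(39 - 58))*82 = 12*(1 + 2*12) + ((-78 + 6*(-8))*(39 - 58))*82 = 12*(1 + 24) + ((-78 - 48)*(-19))*82 = 12*25 - 126*(-19)*82 = 300 + 2394*82 = 300 + 196308 = 196608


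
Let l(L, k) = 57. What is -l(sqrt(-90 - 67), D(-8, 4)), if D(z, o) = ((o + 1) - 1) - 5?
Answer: -57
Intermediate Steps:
D(z, o) = -5 + o (D(z, o) = ((1 + o) - 1) - 5 = o - 5 = -5 + o)
-l(sqrt(-90 - 67), D(-8, 4)) = -1*57 = -57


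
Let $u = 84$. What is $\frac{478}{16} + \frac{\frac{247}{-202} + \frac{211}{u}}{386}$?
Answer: $\frac{12230788}{409353} \approx 29.878$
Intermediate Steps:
$\frac{478}{16} + \frac{\frac{247}{-202} + \frac{211}{u}}{386} = \frac{478}{16} + \frac{\frac{247}{-202} + \frac{211}{84}}{386} = 478 \cdot \frac{1}{16} + \left(247 \left(- \frac{1}{202}\right) + 211 \cdot \frac{1}{84}\right) \frac{1}{386} = \frac{239}{8} + \left(- \frac{247}{202} + \frac{211}{84}\right) \frac{1}{386} = \frac{239}{8} + \frac{10937}{8484} \cdot \frac{1}{386} = \frac{239}{8} + \frac{10937}{3274824} = \frac{12230788}{409353}$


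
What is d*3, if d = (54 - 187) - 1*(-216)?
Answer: 249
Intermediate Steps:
d = 83 (d = -133 + 216 = 83)
d*3 = 83*3 = 249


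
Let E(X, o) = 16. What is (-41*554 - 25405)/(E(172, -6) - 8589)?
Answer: 48119/8573 ≈ 5.6129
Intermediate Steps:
(-41*554 - 25405)/(E(172, -6) - 8589) = (-41*554 - 25405)/(16 - 8589) = (-22714 - 25405)/(-8573) = -48119*(-1/8573) = 48119/8573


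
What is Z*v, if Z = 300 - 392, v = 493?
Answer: -45356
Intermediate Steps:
Z = -92
Z*v = -92*493 = -45356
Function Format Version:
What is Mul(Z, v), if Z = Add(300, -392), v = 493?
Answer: -45356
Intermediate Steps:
Z = -92
Mul(Z, v) = Mul(-92, 493) = -45356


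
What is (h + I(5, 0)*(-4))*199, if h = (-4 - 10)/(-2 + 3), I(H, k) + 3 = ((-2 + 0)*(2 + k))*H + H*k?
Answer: 15522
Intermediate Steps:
I(H, k) = -3 + H*k + H*(-4 - 2*k) (I(H, k) = -3 + (((-2 + 0)*(2 + k))*H + H*k) = -3 + ((-2*(2 + k))*H + H*k) = -3 + ((-4 - 2*k)*H + H*k) = -3 + (H*(-4 - 2*k) + H*k) = -3 + (H*k + H*(-4 - 2*k)) = -3 + H*k + H*(-4 - 2*k))
h = -14 (h = -14/1 = -14*1 = -14)
(h + I(5, 0)*(-4))*199 = (-14 + (-3 - 4*5 - 1*5*0)*(-4))*199 = (-14 + (-3 - 20 + 0)*(-4))*199 = (-14 - 23*(-4))*199 = (-14 + 92)*199 = 78*199 = 15522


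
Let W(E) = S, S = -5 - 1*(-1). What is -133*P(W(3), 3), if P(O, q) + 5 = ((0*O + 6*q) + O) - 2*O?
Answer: -2261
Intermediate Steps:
S = -4 (S = -5 + 1 = -4)
W(E) = -4
P(O, q) = -5 - O + 6*q (P(O, q) = -5 + (((0*O + 6*q) + O) - 2*O) = -5 + (((0 + 6*q) + O) - 2*O) = -5 + ((6*q + O) - 2*O) = -5 + ((O + 6*q) - 2*O) = -5 + (-O + 6*q) = -5 - O + 6*q)
-133*P(W(3), 3) = -133*(-5 - 1*(-4) + 6*3) = -133*(-5 + 4 + 18) = -133*17 = -2261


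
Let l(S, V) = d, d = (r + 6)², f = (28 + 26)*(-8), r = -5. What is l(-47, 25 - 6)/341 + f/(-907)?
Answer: 148219/309287 ≈ 0.47923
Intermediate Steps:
f = -432 (f = 54*(-8) = -432)
d = 1 (d = (-5 + 6)² = 1² = 1)
l(S, V) = 1
l(-47, 25 - 6)/341 + f/(-907) = 1/341 - 432/(-907) = 1*(1/341) - 432*(-1/907) = 1/341 + 432/907 = 148219/309287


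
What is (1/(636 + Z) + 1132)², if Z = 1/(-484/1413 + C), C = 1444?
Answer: 2156859639645062187648400/1683169386547972761 ≈ 1.2814e+6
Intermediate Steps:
Z = 1413/2039888 (Z = 1/(-484/1413 + 1444) = 1/(2039888/1413) = 1413/2039888 ≈ 0.00069269)
(1/(636 + Z) + 1132)² = (1/(636 + 1413/2039888) + 1132)² = (1/(1297370181/2039888) + 1132)² = (2039888/1297370181 + 1132)² = (1468625084780/1297370181)² = 2156859639645062187648400/1683169386547972761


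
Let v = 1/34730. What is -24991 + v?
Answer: -867937429/34730 ≈ -24991.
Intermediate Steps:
v = 1/34730 ≈ 2.8794e-5
-24991 + v = -24991 + 1/34730 = -867937429/34730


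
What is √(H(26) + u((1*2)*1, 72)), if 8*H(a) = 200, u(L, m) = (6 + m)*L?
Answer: √181 ≈ 13.454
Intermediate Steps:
u(L, m) = L*(6 + m)
H(a) = 25 (H(a) = (⅛)*200 = 25)
√(H(26) + u((1*2)*1, 72)) = √(25 + ((1*2)*1)*(6 + 72)) = √(25 + (2*1)*78) = √(25 + 2*78) = √(25 + 156) = √181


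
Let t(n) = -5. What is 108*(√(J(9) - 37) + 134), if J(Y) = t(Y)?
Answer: 14472 + 108*I*√42 ≈ 14472.0 + 699.92*I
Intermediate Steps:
J(Y) = -5
108*(√(J(9) - 37) + 134) = 108*(√(-5 - 37) + 134) = 108*(√(-42) + 134) = 108*(I*√42 + 134) = 108*(134 + I*√42) = 14472 + 108*I*√42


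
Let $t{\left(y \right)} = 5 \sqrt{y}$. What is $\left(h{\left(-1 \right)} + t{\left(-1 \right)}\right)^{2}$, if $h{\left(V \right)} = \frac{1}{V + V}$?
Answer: $\frac{\left(-1 + 10 i\right)^{2}}{4} \approx -24.75 - 5.0 i$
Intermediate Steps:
$h{\left(V \right)} = \frac{1}{2 V}$
$\left(h{\left(-1 \right)} + t{\left(-1 \right)}\right)^{2} = \left(\frac{1}{2 \left(-1\right)} + 5 \sqrt{-1}\right)^{2} = \left(\frac{1}{2} \left(-1\right) + 5 i\right)^{2} = \left(- \frac{1}{2} + 5 i\right)^{2}$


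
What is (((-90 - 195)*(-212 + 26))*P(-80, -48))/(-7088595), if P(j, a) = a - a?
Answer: 0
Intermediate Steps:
P(j, a) = 0
(((-90 - 195)*(-212 + 26))*P(-80, -48))/(-7088595) = (((-90 - 195)*(-212 + 26))*0)/(-7088595) = (-285*(-186)*0)*(-1/7088595) = (53010*0)*(-1/7088595) = 0*(-1/7088595) = 0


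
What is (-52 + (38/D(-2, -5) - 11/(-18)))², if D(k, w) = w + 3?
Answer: 1605289/324 ≈ 4954.6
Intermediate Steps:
D(k, w) = 3 + w
(-52 + (38/D(-2, -5) - 11/(-18)))² = (-52 + (38/(3 - 5) - 11/(-18)))² = (-52 + (38/(-2) - 11*(-1/18)))² = (-52 + (38*(-½) + 11/18))² = (-52 + (-19 + 11/18))² = (-52 - 331/18)² = (-1267/18)² = 1605289/324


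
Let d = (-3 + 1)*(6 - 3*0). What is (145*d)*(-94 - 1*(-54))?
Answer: 69600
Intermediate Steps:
d = -12 (d = -2*(6 + 0) = -2*6 = -12)
(145*d)*(-94 - 1*(-54)) = (145*(-12))*(-94 - 1*(-54)) = -1740*(-94 + 54) = -1740*(-40) = 69600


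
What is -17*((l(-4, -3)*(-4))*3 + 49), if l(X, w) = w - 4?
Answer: -2261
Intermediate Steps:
l(X, w) = -4 + w
-17*((l(-4, -3)*(-4))*3 + 49) = -17*(((-4 - 3)*(-4))*3 + 49) = -17*(-7*(-4)*3 + 49) = -17*(28*3 + 49) = -17*(84 + 49) = -17*133 = -2261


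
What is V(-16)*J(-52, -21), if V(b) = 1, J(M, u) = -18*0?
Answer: 0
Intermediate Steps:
J(M, u) = 0
V(-16)*J(-52, -21) = 1*0 = 0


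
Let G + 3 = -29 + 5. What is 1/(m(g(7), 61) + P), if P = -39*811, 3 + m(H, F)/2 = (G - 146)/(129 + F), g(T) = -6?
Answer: -95/3005498 ≈ -3.1609e-5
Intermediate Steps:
G = -27 (G = -3 + (-29 + 5) = -3 - 24 = -27)
m(H, F) = -6 - 346/(129 + F) (m(H, F) = -6 + 2*((-27 - 146)/(129 + F)) = -6 + 2*(-173/(129 + F)) = -6 - 346/(129 + F))
P = -31629
1/(m(g(7), 61) + P) = 1/(2*(-560 - 3*61)/(129 + 61) - 31629) = 1/(2*(-560 - 183)/190 - 31629) = 1/(2*(1/190)*(-743) - 31629) = 1/(-743/95 - 31629) = 1/(-3005498/95) = -95/3005498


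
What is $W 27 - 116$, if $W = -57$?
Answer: $-1655$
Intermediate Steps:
$W 27 - 116 = \left(-57\right) 27 - 116 = -1539 - 116 = -1655$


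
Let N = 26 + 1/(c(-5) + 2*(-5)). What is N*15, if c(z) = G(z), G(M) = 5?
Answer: 387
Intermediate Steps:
c(z) = 5
N = 129/5 (N = 26 + 1/(5 + 2*(-5)) = 26 + 1/(5 - 10) = 26 + 1/(-5) = 26 - 1/5 = 129/5 ≈ 25.800)
N*15 = (129/5)*15 = 387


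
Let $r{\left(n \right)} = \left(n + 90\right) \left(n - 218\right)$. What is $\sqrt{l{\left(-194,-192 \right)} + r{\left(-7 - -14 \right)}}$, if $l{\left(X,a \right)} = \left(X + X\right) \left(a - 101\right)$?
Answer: $31 \sqrt{97} \approx 305.31$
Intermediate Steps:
$l{\left(X,a \right)} = 2 X \left(-101 + a\right)$
$r{\left(n \right)} = \left(-218 + n\right) \left(90 + n\right)$ ($r{\left(n \right)} = \left(90 + n\right) \left(-218 + n\right) = \left(-218 + n\right) \left(90 + n\right)$)
$\sqrt{l{\left(-194,-192 \right)} + r{\left(-7 - -14 \right)}} = \sqrt{2 \left(-194\right) \left(-101 - 192\right) - \left(19620 - \left(-7 - -14\right)^{2} + 128 \left(-7 - -14\right)\right)} = \sqrt{2 \left(-194\right) \left(-293\right) - \left(19620 - \left(-7 + 14\right)^{2} + 128 \left(-7 + 14\right)\right)} = \sqrt{113684 - \left(20516 - 49\right)} = \sqrt{113684 - 20467} = \sqrt{93217} = 31 \sqrt{97}$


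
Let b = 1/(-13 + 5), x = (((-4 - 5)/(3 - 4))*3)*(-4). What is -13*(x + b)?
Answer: 11245/8 ≈ 1405.6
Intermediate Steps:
x = -108 (x = (-9/(-1)*3)*(-4) = (-9*(-1)*3)*(-4) = (9*3)*(-4) = 27*(-4) = -108)
b = -⅛ (b = 1/(-8) = -⅛ ≈ -0.12500)
-13*(x + b) = -13*(-108 - ⅛) = -13*(-865/8) = 11245/8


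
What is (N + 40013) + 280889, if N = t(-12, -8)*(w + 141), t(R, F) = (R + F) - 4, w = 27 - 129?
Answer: 319966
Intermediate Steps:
w = -102
t(R, F) = -4 + F + R (t(R, F) = (F + R) - 4 = -4 + F + R)
N = -936 (N = (-4 - 8 - 12)*(-102 + 141) = -24*39 = -936)
(N + 40013) + 280889 = (-936 + 40013) + 280889 = 39077 + 280889 = 319966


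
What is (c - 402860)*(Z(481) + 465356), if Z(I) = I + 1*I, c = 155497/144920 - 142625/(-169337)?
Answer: -329295969077103386407/1752879860 ≈ -1.8786e+11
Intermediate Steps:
c = 6714372927/3505759720 (c = 155497*(1/144920) - 142625*(-1/169337) = 155497/144920 + 20375/24191 = 6714372927/3505759720 ≈ 1.9152)
Z(I) = 2*I (Z(I) = I + I = 2*I)
(c - 402860)*(Z(481) + 465356) = (6714372927/3505759720 - 402860)*(2*481 + 465356) = -1412323646426273*(962 + 465356)/3505759720 = -1412323646426273/3505759720*466318 = -329295969077103386407/1752879860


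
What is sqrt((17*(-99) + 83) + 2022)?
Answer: sqrt(422) ≈ 20.543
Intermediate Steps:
sqrt((17*(-99) + 83) + 2022) = sqrt((-1683 + 83) + 2022) = sqrt(-1600 + 2022) = sqrt(422)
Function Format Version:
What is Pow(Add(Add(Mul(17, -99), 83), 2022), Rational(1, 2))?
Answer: Pow(422, Rational(1, 2)) ≈ 20.543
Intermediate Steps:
Pow(Add(Add(Mul(17, -99), 83), 2022), Rational(1, 2)) = Pow(Add(Add(-1683, 83), 2022), Rational(1, 2)) = Pow(Add(-1600, 2022), Rational(1, 2)) = Pow(422, Rational(1, 2))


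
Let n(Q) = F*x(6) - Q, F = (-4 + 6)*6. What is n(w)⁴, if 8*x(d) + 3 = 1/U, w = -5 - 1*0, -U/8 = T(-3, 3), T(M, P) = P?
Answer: 2401/65536 ≈ 0.036636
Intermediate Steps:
U = -24 (U = -8*3 = -24)
w = -5 (w = -5 + 0 = -5)
x(d) = -73/192 (x(d) = -3/8 + (⅛)/(-24) = -3/8 + (⅛)*(-1/24) = -3/8 - 1/192 = -73/192)
F = 12 (F = 2*6 = 12)
n(Q) = -73/16 - Q (n(Q) = 12*(-73/192) - Q = -73/16 - Q)
n(w)⁴ = (-73/16 - 1*(-5))⁴ = (-73/16 + 5)⁴ = (7/16)⁴ = 2401/65536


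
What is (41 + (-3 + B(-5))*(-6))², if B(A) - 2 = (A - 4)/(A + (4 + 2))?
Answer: 10201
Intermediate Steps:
B(A) = 2 + (-4 + A)/(6 + A) (B(A) = 2 + (A - 4)/(A + (4 + 2)) = 2 + (-4 + A)/(A + 6) = 2 + (-4 + A)/(6 + A))
(41 + (-3 + B(-5))*(-6))² = (41 + (-3 + (8 + 3*(-5))/(6 - 5))*(-6))² = (41 + (-3 + (8 - 15)/1)*(-6))² = (41 + (-3 + 1*(-7))*(-6))² = (41 + (-3 - 7)*(-6))² = (41 - 10*(-6))² = (41 + 60)² = 101² = 10201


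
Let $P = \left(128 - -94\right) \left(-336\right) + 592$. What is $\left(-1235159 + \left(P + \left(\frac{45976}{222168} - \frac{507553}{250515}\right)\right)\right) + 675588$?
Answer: $- \frac{1469266363139591}{2319017355} \approx -6.3357 \cdot 10^{5}$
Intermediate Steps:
$P = -74000$ ($P = \left(128 + 94\right) \left(-336\right) + 592 = 222 \left(-336\right) + 592 = -74592 + 592 = -74000$)
$\left(-1235159 + \left(P + \left(\frac{45976}{222168} - \frac{507553}{250515}\right)\right)\right) + 675588 = \left(-1235159 + \left(-74000 + \left(\frac{45976}{222168} - \frac{507553}{250515}\right)\right)\right) + 675588 = \left(-1235159 + \left(-74000 + \left(45976 \cdot \frac{1}{222168} - \frac{507553}{250515}\right)\right)\right) + 675588 = \left(-1235159 + \left(-74000 + \left(\frac{5747}{27771} - \frac{507553}{250515}\right)\right)\right) + 675588 = \left(-1235159 - \frac{171611502784886}{2319017355}\right) + 675588 = - \frac{3035966659969331}{2319017355} + 675588 = - \frac{1469266363139591}{2319017355}$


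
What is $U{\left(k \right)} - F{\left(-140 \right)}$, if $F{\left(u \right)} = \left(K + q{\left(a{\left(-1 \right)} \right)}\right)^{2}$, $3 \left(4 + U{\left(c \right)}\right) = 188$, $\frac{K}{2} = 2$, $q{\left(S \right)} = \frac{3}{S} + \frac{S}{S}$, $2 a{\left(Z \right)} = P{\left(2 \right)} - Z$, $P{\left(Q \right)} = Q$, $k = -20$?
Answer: $\frac{29}{3} \approx 9.6667$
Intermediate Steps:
$a{\left(Z \right)} = 1 - \frac{Z}{2}$ ($a{\left(Z \right)} = \frac{2 - Z}{2} = 1 - \frac{Z}{2}$)
$q{\left(S \right)} = 1 + \frac{3}{S}$ ($q{\left(S \right)} = \frac{3}{S} + 1 = 1 + \frac{3}{S}$)
$K = 4$ ($K = 2 \cdot 2 = 4$)
$U{\left(c \right)} = \frac{176}{3}$ ($U{\left(c \right)} = -4 + \frac{1}{3} \cdot 188 = -4 + \frac{188}{3} = \frac{176}{3}$)
$F{\left(u \right)} = 49$ ($F{\left(u \right)} = \left(4 + \frac{3 + \left(1 - - \frac{1}{2}\right)}{1 - - \frac{1}{2}}\right)^{2} = \left(4 + \frac{3 + \left(1 + \frac{1}{2}\right)}{1 + \frac{1}{2}}\right)^{2} = \left(4 + \frac{3 + \frac{3}{2}}{\frac{3}{2}}\right)^{2} = \left(4 + \frac{2}{3} \cdot \frac{9}{2}\right)^{2} = \left(4 + 3\right)^{2} = 7^{2} = 49$)
$U{\left(k \right)} - F{\left(-140 \right)} = \frac{176}{3} - 49 = \frac{29}{3}$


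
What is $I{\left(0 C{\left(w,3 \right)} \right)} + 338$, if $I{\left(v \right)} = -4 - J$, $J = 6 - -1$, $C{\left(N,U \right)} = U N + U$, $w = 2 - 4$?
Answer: $327$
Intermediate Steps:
$w = -2$ ($w = 2 - 4 = -2$)
$C{\left(N,U \right)} = U + N U$ ($C{\left(N,U \right)} = N U + U = U + N U$)
$J = 7$ ($J = 6 + 1 = 7$)
$I{\left(v \right)} = -11$ ($I{\left(v \right)} = -4 - 7 = -11$)
$I{\left(0 C{\left(w,3 \right)} \right)} + 338 = -11 + 338 = 327$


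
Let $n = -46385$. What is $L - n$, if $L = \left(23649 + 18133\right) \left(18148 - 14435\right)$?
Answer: $155182951$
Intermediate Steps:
$L = 155136566$ ($L = 41782 \cdot 3713 = 155136566$)
$L - n = 155136566 - -46385 = 155136566 + 46385 = 155182951$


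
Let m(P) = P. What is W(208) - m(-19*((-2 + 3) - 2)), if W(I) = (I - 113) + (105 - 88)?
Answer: 93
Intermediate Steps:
W(I) = -96 + I (W(I) = (-113 + I) + 17 = -96 + I)
W(208) - m(-19*((-2 + 3) - 2)) = (-96 + 208) - (-19)*((-2 + 3) - 2) = 112 - (-19)*(1 - 2) = 112 - (-19)*(-1) = 112 - 1*19 = 112 - 19 = 93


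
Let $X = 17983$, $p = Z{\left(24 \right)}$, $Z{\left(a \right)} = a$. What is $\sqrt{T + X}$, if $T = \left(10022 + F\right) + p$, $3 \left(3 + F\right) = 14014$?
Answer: $\frac{2 \sqrt{73569}}{3} \approx 180.82$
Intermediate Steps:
$F = \frac{14005}{3}$ ($F = -3 + \frac{1}{3} \cdot 14014 = -3 + \frac{14014}{3} = \frac{14005}{3} \approx 4668.3$)
$p = 24$
$T = \frac{44143}{3}$ ($T = \left(10022 + \frac{14005}{3}\right) + 24 = \frac{44071}{3} + 24 = \frac{44143}{3} \approx 14714.0$)
$\sqrt{T + X} = \sqrt{\frac{44143}{3} + 17983} = \sqrt{\frac{98092}{3}} = \frac{2 \sqrt{73569}}{3}$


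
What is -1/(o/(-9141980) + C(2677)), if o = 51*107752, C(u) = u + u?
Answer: -2285495/12235166392 ≈ -0.00018680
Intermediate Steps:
C(u) = 2*u
o = 5495352
-1/(o/(-9141980) + C(2677)) = -1/(5495352/(-9141980) + 2*2677) = -1/(5495352*(-1/9141980) + 5354) = -1/(-1373838/2285495 + 5354) = -1/12235166392/2285495 = -1*2285495/12235166392 = -2285495/12235166392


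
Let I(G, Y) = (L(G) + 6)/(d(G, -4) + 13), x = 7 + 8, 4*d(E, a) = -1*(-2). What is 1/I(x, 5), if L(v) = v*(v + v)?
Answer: 9/304 ≈ 0.029605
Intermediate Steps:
d(E, a) = 1/2 (d(E, a) = (-1*(-2))/4 = (1/4)*2 = 1/2)
x = 15
L(v) = 2*v**2 (L(v) = v*(2*v) = 2*v**2)
I(G, Y) = 4/9 + 4*G**2/27 (I(G, Y) = (2*G**2 + 6)/(1/2 + 13) = (6 + 2*G**2)/(27/2) = (6 + 2*G**2)*(2/27) = 4/9 + 4*G**2/27)
1/I(x, 5) = 1/(4/9 + (4/27)*15**2) = 1/(4/9 + (4/27)*225) = 1/(4/9 + 100/3) = 1/(304/9) = 9/304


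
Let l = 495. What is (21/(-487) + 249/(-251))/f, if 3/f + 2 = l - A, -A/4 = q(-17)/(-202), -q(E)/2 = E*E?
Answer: -2148926922/12345937 ≈ -174.06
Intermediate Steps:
q(E) = -2*E**2 (q(E) = -2*E*E = -2*E**2)
A = -1156/101 (A = -4*(-2*(-17)**2)/(-202) = -4*(-2*289)*(-1)/202 = -(-2312)*(-1)/202 = -4*289/101 = -1156/101 ≈ -11.446)
f = 101/16983 (f = 3/(-2 + (495 - 1*(-1156/101))) = 3/(-2 + (495 + 1156/101)) = 3/(-2 + 51151/101) = 3/(50949/101) = 3*(101/50949) = 101/16983 ≈ 0.0059471)
(21/(-487) + 249/(-251))/f = (21/(-487) + 249/(-251))/(101/16983) = (21*(-1/487) + 249*(-1/251))*(16983/101) = (-21/487 - 249/251)*(16983/101) = -126534/122237*16983/101 = -2148926922/12345937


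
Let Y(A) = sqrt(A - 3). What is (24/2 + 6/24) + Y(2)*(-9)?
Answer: 49/4 - 9*I ≈ 12.25 - 9.0*I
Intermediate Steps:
Y(A) = sqrt(-3 + A)
(24/2 + 6/24) + Y(2)*(-9) = (24/2 + 6/24) + sqrt(-3 + 2)*(-9) = (24*(1/2) + 6*(1/24)) + sqrt(-1)*(-9) = (12 + 1/4) + I*(-9) = 49/4 - 9*I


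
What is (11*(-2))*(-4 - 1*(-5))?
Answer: -22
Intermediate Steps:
(11*(-2))*(-4 - 1*(-5)) = -22*(-4 + 5) = -22*1 = -22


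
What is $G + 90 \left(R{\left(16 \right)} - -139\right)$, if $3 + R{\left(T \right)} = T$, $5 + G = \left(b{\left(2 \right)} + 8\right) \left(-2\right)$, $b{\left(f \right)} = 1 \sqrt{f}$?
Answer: $13659 - 2 \sqrt{2} \approx 13656.0$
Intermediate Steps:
$b{\left(f \right)} = \sqrt{f}$
$G = -21 - 2 \sqrt{2}$ ($G = -5 + \left(\sqrt{2} + 8\right) \left(-2\right) = -5 + \left(8 + \sqrt{2}\right) \left(-2\right) = -5 - \left(16 + 2 \sqrt{2}\right) = -21 - 2 \sqrt{2} \approx -23.828$)
$R{\left(T \right)} = -3 + T$
$G + 90 \left(R{\left(16 \right)} - -139\right) = \left(-21 - 2 \sqrt{2}\right) + 90 \left(\left(-3 + 16\right) - -139\right) = \left(-21 - 2 \sqrt{2}\right) + 90 \left(13 + 139\right) = \left(-21 - 2 \sqrt{2}\right) + 90 \cdot 152 = \left(-21 - 2 \sqrt{2}\right) + 13680 = 13659 - 2 \sqrt{2}$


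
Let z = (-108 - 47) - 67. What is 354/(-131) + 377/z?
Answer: -127975/29082 ≈ -4.4005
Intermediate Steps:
z = -222 (z = -155 - 67 = -222)
354/(-131) + 377/z = 354/(-131) + 377/(-222) = 354*(-1/131) + 377*(-1/222) = -354/131 - 377/222 = -127975/29082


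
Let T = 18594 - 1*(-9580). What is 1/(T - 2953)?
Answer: 1/25221 ≈ 3.9649e-5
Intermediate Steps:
T = 28174 (T = 18594 + 9580 = 28174)
1/(T - 2953) = 1/(28174 - 2953) = 1/25221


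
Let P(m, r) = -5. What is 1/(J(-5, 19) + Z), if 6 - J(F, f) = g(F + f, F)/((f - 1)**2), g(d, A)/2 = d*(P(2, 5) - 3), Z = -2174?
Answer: -81/175552 ≈ -0.00046140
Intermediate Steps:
g(d, A) = -16*d (g(d, A) = 2*(d*(-5 - 3)) = 2*(d*(-8)) = 2*(-8*d) = -16*d)
J(F, f) = 6 - (-16*F - 16*f)/(-1 + f)**2 (J(F, f) = 6 - (-16*(F + f))/((f - 1)**2) = 6 - (-16*F - 16*f)/((-1 + f)**2) = 6 - (-16*F - 16*f)/(-1 + f)**2)
1/(J(-5, 19) + Z) = 1/(2*(3*(-1 + 19)**2 + 8*(-5) + 8*19)/(-1 + 19)**2 - 2174) = 1/(2*(3*18**2 - 40 + 152)/18**2 - 2174) = 1/(2*(1/324)*(3*324 - 40 + 152) - 2174) = 1/(2*(1/324)*(972 - 40 + 152) - 2174) = 1/(2*(1/324)*1084 - 2174) = 1/(542/81 - 2174) = 1/(-175552/81) = -81/175552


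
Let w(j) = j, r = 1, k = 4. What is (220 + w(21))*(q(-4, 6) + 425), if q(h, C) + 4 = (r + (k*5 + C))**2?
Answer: 277150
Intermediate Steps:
q(h, C) = -4 + (21 + C)**2 (q(h, C) = -4 + (1 + (4*5 + C))**2 = -4 + (1 + (20 + C))**2 = -4 + (21 + C)**2)
(220 + w(21))*(q(-4, 6) + 425) = (220 + 21)*((-4 + (21 + 6)**2) + 425) = 241*((-4 + 27**2) + 425) = 241*((-4 + 729) + 425) = 241*(725 + 425) = 241*1150 = 277150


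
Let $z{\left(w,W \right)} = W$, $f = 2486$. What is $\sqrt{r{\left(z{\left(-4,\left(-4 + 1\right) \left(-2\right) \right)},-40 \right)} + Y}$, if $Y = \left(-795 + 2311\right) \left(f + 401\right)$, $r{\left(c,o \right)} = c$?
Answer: $\sqrt{4376698} \approx 2092.1$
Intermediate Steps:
$Y = 4376692$ ($Y = \left(-795 + 2311\right) \left(2486 + 401\right) = 1516 \cdot 2887 = 4376692$)
$\sqrt{r{\left(z{\left(-4,\left(-4 + 1\right) \left(-2\right) \right)},-40 \right)} + Y} = \sqrt{\left(-4 + 1\right) \left(-2\right) + 4376692} = \sqrt{\left(-3\right) \left(-2\right) + 4376692} = \sqrt{6 + 4376692} = \sqrt{4376698}$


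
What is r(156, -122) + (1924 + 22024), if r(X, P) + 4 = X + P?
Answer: 23978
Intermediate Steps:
r(X, P) = -4 + P + X (r(X, P) = -4 + (X + P) = -4 + (P + X) = -4 + P + X)
r(156, -122) + (1924 + 22024) = (-4 - 122 + 156) + (1924 + 22024) = 30 + 23948 = 23978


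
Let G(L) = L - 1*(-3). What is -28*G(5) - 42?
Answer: -266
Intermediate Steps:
G(L) = 3 + L (G(L) = L + 3 = 3 + L)
-28*G(5) - 42 = -28*(3 + 5) - 42 = -28*8 - 42 = -224 - 42 = -266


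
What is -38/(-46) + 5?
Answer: 134/23 ≈ 5.8261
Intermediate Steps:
-38/(-46) + 5 = -38*(-1/46) + 5 = 19/23 + 5 = 134/23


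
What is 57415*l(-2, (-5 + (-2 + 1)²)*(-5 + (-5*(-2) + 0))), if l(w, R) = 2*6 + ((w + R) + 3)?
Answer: -401905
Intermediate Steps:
l(w, R) = 15 + R + w (l(w, R) = 12 + ((R + w) + 3) = 12 + (3 + R + w) = 15 + R + w)
57415*l(-2, (-5 + (-2 + 1)²)*(-5 + (-5*(-2) + 0))) = 57415*(15 + (-5 + (-2 + 1)²)*(-5 + (-5*(-2) + 0)) - 2) = 57415*(15 + (-5 + (-1)²)*(-5 + (10 + 0)) - 2) = 57415*(15 + (-5 + 1)*(-5 + 10) - 2) = 57415*(15 - 4*5 - 2) = 57415*(15 - 20 - 2) = 57415*(-7) = -401905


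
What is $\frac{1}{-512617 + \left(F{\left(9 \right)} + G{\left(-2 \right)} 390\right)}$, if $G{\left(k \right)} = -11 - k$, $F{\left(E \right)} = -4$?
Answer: $- \frac{1}{516131} \approx -1.9375 \cdot 10^{-6}$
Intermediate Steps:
$\frac{1}{-512617 + \left(F{\left(9 \right)} + G{\left(-2 \right)} 390\right)} = \frac{1}{-512617 + \left(-4 + \left(-11 - -2\right) 390\right)} = \frac{1}{-512617 + \left(-4 + \left(-11 + 2\right) 390\right)} = \frac{1}{-512617 - 3514} = \frac{1}{-516131} = - \frac{1}{516131}$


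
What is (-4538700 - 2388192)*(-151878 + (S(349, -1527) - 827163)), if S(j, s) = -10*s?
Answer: 6675937629732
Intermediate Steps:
(-4538700 - 2388192)*(-151878 + (S(349, -1527) - 827163)) = (-4538700 - 2388192)*(-151878 + (-10*(-1527) - 827163)) = -6926892*(-151878 + (15270 - 827163)) = -6926892*(-151878 - 811893) = -6926892*(-963771) = 6675937629732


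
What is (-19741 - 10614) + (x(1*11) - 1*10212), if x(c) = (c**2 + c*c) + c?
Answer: -40314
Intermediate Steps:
x(c) = c + 2*c**2 (x(c) = (c**2 + c**2) + c = 2*c**2 + c = c + 2*c**2)
(-19741 - 10614) + (x(1*11) - 1*10212) = (-19741 - 10614) + ((1*11)*(1 + 2*(1*11)) - 1*10212) = -30355 + (11*(1 + 2*11) - 10212) = -30355 + (11*(1 + 22) - 10212) = -30355 + (11*23 - 10212) = -30355 + (253 - 10212) = -30355 - 9959 = -40314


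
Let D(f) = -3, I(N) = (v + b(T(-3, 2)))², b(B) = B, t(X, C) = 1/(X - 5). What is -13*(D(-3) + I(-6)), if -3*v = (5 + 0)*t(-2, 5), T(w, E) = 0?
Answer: 16874/441 ≈ 38.263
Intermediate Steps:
t(X, C) = 1/(-5 + X)
v = 5/21 (v = -(5 + 0)/(3*(-5 - 2)) = -5/(3*(-7)) = -5*(-1)/(3*7) = -⅓*(-5/7) = 5/21 ≈ 0.23810)
I(N) = 25/441 (I(N) = (5/21 + 0)² = (5/21)² = 25/441)
-13*(D(-3) + I(-6)) = -13*(-3 + 25/441) = -13*(-1298/441) = 16874/441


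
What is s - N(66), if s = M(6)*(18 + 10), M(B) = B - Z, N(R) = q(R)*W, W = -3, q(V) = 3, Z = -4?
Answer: 289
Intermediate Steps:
N(R) = -9 (N(R) = 3*(-3) = -9)
M(B) = 4 + B (M(B) = B - 1*(-4) = B + 4 = 4 + B)
s = 280 (s = (4 + 6)*(18 + 10) = 10*28 = 280)
s - N(66) = 280 - 1*(-9) = 280 + 9 = 289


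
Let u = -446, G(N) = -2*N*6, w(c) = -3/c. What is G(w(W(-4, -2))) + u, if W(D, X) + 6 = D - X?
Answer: -901/2 ≈ -450.50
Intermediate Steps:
W(D, X) = -6 + D - X (W(D, X) = -6 + (D - X) = -6 + D - X)
G(N) = -12*N
G(w(W(-4, -2))) + u = -(-36)/(-6 - 4 - 1*(-2)) - 446 = -(-36)/(-6 - 4 + 2) - 446 = -(-36)/(-8) - 446 = -(-36)*(-1)/8 - 446 = -12*3/8 - 446 = -9/2 - 446 = -901/2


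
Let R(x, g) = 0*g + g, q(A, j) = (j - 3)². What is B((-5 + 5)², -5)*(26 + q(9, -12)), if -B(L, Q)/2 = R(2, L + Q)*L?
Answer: 0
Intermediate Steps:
q(A, j) = (-3 + j)²
R(x, g) = g (R(x, g) = 0 + g = g)
B(L, Q) = -2*L*(L + Q) (B(L, Q) = -2*(L + Q)*L = -2*L*(L + Q))
B((-5 + 5)², -5)*(26 + q(9, -12)) = (-2*(-5 + 5)²*((-5 + 5)² - 5))*(26 + (-3 - 12)²) = (-2*0²*(0² - 5))*(26 + (-15)²) = (-2*0*(0 - 5))*(26 + 225) = -2*0*(-5)*251 = 0*251 = 0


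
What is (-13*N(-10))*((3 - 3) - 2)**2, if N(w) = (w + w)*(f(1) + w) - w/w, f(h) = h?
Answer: -9308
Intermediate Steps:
N(w) = -1 + 2*w*(1 + w) (N(w) = (w + w)*(1 + w) - w/w = (2*w)*(1 + w) - 1*1 = 2*w*(1 + w) - 1 = -1 + 2*w*(1 + w))
(-13*N(-10))*((3 - 3) - 2)**2 = (-13*(-1 + 2*(-10) + 2*(-10)**2))*((3 - 3) - 2)**2 = (-13*(-1 - 20 + 2*100))*(0 - 2)**2 = -13*(-1 - 20 + 200)*(-2)**2 = -13*179*4 = -2327*4 = -9308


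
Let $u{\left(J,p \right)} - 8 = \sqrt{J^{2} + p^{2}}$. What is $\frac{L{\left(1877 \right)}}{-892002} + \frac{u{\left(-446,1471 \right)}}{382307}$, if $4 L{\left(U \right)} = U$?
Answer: $- \frac{689046175}{1364074434456} + \frac{\sqrt{2362757}}{382307} \approx 0.0035155$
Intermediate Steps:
$u{\left(J,p \right)} = 8 + \sqrt{J^{2} + p^{2}}$
$L{\left(U \right)} = \frac{U}{4}$
$\frac{L{\left(1877 \right)}}{-892002} + \frac{u{\left(-446,1471 \right)}}{382307} = \frac{\frac{1}{4} \cdot 1877}{-892002} + \frac{8 + \sqrt{\left(-446\right)^{2} + 1471^{2}}}{382307} = \frac{1877}{4} \left(- \frac{1}{892002}\right) + \left(8 + \sqrt{198916 + 2163841}\right) \frac{1}{382307} = - \frac{1877}{3568008} + \left(8 + \sqrt{2362757}\right) \frac{1}{382307} = - \frac{1877}{3568008} + \left(\frac{8}{382307} + \frac{\sqrt{2362757}}{382307}\right) = - \frac{689046175}{1364074434456} + \frac{\sqrt{2362757}}{382307}$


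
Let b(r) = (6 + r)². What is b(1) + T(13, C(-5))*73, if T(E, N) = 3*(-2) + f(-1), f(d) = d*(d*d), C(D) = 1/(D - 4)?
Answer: -462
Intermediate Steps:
C(D) = 1/(-4 + D)
f(d) = d³ (f(d) = d*d² = d³)
T(E, N) = -7 (T(E, N) = 3*(-2) + (-1)³ = -6 - 1 = -7)
b(1) + T(13, C(-5))*73 = (6 + 1)² - 7*73 = 7² - 511 = 49 - 511 = -462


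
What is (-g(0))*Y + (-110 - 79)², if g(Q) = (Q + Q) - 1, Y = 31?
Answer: 35752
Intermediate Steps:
g(Q) = -1 + 2*Q (g(Q) = 2*Q - 1 = -1 + 2*Q)
(-g(0))*Y + (-110 - 79)² = -(-1 + 2*0)*31 + (-110 - 79)² = -(-1 + 0)*31 + (-189)² = -1*(-1)*31 + 35721 = 1*31 + 35721 = 31 + 35721 = 35752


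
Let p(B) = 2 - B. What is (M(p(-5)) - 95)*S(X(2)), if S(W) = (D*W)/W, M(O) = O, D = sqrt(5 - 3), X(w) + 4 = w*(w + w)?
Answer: -88*sqrt(2) ≈ -124.45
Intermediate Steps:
X(w) = -4 + 2*w**2 (X(w) = -4 + w*(w + w) = -4 + w*(2*w) = -4 + 2*w**2)
D = sqrt(2) ≈ 1.4142
S(W) = sqrt(2) (S(W) = (sqrt(2)*W)/W = (W*sqrt(2))/W = sqrt(2))
(M(p(-5)) - 95)*S(X(2)) = ((2 - 1*(-5)) - 95)*sqrt(2) = ((2 + 5) - 95)*sqrt(2) = (7 - 95)*sqrt(2) = -88*sqrt(2)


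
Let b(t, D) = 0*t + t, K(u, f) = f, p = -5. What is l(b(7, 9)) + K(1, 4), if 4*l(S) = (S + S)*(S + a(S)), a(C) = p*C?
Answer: -94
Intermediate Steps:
a(C) = -5*C
b(t, D) = t (b(t, D) = 0 + t = t)
l(S) = -2*S² (l(S) = ((S + S)*(S - 5*S))/4 = ((2*S)*(-4*S))/4 = (-8*S²)/4 = -2*S²)
l(b(7, 9)) + K(1, 4) = -2*7² + 4 = -2*49 + 4 = -98 + 4 = -94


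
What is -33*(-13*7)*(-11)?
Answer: -33033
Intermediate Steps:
-33*(-13*7)*(-11) = -(-3003)*(-11) = -33*1001 = -33033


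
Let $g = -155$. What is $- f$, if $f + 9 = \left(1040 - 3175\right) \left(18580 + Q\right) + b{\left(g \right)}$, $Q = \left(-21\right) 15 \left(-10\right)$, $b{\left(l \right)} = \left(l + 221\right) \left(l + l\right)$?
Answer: $46414019$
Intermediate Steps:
$b{\left(l \right)} = 2 l \left(221 + l\right)$ ($b{\left(l \right)} = \left(221 + l\right) 2 l = 2 l \left(221 + l\right)$)
$Q = 3150$ ($Q = \left(-315\right) \left(-10\right) = 3150$)
$f = -46414019$ ($f = -9 + \left(\left(1040 - 3175\right) \left(18580 + 3150\right) + 2 \left(-155\right) \left(221 - 155\right)\right) = -9 - \left(46393550 + 310 \cdot 66\right) = -9 - 46414010 = -46414019$)
$- f = \left(-1\right) \left(-46414019\right) = 46414019$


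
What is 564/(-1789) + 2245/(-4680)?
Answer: -1331165/1674504 ≈ -0.79496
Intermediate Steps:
564/(-1789) + 2245/(-4680) = 564*(-1/1789) + 2245*(-1/4680) = -564/1789 - 449/936 = -1331165/1674504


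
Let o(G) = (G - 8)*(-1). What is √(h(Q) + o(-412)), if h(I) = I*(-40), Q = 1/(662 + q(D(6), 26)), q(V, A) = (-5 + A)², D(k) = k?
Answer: 2*√127732915/1103 ≈ 20.493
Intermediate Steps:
o(G) = 8 - G (o(G) = (-8 + G)*(-1) = 8 - G)
Q = 1/1103 (Q = 1/(662 + (-5 + 26)²) = 1/(662 + 21²) = 1/(662 + 441) = 1/1103 ≈ 0.00090662)
h(I) = -40*I
√(h(Q) + o(-412)) = √(-40*1/1103 + (8 - 1*(-412))) = √(-40/1103 + (8 + 412)) = √(-40/1103 + 420) = √(463220/1103) = 2*√127732915/1103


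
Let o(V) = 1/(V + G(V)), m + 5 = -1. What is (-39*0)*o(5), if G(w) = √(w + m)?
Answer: 0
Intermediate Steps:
m = -6 (m = -5 - 1 = -6)
G(w) = √(-6 + w) (G(w) = √(w - 6) = √(-6 + w))
o(V) = 1/(V + √(-6 + V))
(-39*0)*o(5) = (-39*0)/(5 + √(-6 + 5)) = 0/(5 + √(-1)) = 0/(5 + I) = 0*((5 - I)/26) = 0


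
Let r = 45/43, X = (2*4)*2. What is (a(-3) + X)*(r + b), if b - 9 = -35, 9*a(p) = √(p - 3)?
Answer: -17168/43 - 1073*I*√6/387 ≈ -399.26 - 6.7915*I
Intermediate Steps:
a(p) = √(-3 + p)/9 (a(p) = √(p - 3)/9 = √(-3 + p)/9)
X = 16 (X = 8*2 = 16)
b = -26 (b = 9 - 35 = -26)
r = 45/43 (r = 45*(1/43) = 45/43 ≈ 1.0465)
(a(-3) + X)*(r + b) = (√(-3 - 3)/9 + 16)*(45/43 - 26) = (√(-6)/9 + 16)*(-1073/43) = ((I*√6)/9 + 16)*(-1073/43) = (I*√6/9 + 16)*(-1073/43) = (16 + I*√6/9)*(-1073/43) = -17168/43 - 1073*I*√6/387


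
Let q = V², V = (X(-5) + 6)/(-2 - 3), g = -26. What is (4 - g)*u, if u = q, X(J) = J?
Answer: 6/5 ≈ 1.2000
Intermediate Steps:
V = -⅕ (V = (-5 + 6)/(-2 - 3) = 1/(-5) = 1*(-⅕) = -⅕ ≈ -0.20000)
q = 1/25 (q = (-⅕)² = 1/25 ≈ 0.040000)
u = 1/25 ≈ 0.040000
(4 - g)*u = (4 - 1*(-26))*(1/25) = (4 + 26)*(1/25) = 30*(1/25) = 6/5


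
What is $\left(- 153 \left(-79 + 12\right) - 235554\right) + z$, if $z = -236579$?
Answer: $-461882$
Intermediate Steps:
$\left(- 153 \left(-79 + 12\right) - 235554\right) + z = \left(- 153 \left(-79 + 12\right) - 235554\right) - 236579 = \left(\left(-153\right) \left(-67\right) - 235554\right) - 236579 = \left(10251 - 235554\right) - 236579 = -225303 - 236579 = -461882$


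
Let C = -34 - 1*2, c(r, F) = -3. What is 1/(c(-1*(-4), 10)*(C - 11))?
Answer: 1/141 ≈ 0.0070922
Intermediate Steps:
C = -36 (C = -34 - 2 = -36)
1/(c(-1*(-4), 10)*(C - 11)) = 1/(-3*(-36 - 11)) = 1/(-3*(-47)) = 1/141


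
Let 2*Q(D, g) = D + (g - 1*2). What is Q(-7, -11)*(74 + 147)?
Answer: -2210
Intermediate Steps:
Q(D, g) = -1 + D/2 + g/2 (Q(D, g) = (D + (g - 1*2))/2 = (D + (g - 2))/2 = (D + (-2 + g))/2 = (-2 + D + g)/2 = -1 + D/2 + g/2)
Q(-7, -11)*(74 + 147) = (-1 + (1/2)*(-7) + (1/2)*(-11))*(74 + 147) = (-1 - 7/2 - 11/2)*221 = -10*221 = -2210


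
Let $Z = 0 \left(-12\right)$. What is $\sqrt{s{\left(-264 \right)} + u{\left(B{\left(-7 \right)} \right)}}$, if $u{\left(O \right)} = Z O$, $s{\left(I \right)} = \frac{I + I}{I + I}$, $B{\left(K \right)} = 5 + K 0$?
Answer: $1$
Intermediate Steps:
$B{\left(K \right)} = 5$ ($B{\left(K \right)} = 5 + 0 = 5$)
$s{\left(I \right)} = 1$ ($s{\left(I \right)} = \frac{2 I}{2 I} = 2 I \frac{1}{2 I} = 1$)
$Z = 0$
$u{\left(O \right)} = 0$ ($u{\left(O \right)} = 0 O = 0$)
$\sqrt{s{\left(-264 \right)} + u{\left(B{\left(-7 \right)} \right)}} = \sqrt{1 + 0} = \sqrt{1} = 1$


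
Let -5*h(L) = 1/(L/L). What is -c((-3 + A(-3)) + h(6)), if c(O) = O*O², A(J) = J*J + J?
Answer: -2744/125 ≈ -21.952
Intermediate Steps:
h(L) = -⅕ (h(L) = -1/(5*(L/L)) = -⅕/1 = -⅕*1 = -⅕)
A(J) = J + J² (A(J) = J² + J = J + J²)
c(O) = O³
-c((-3 + A(-3)) + h(6)) = -((-3 - 3*(1 - 3)) - ⅕)³ = -((-3 - 3*(-2)) - ⅕)³ = -((-3 + 6) - ⅕)³ = -(3 - ⅕)³ = -(14/5)³ = -1*2744/125 = -2744/125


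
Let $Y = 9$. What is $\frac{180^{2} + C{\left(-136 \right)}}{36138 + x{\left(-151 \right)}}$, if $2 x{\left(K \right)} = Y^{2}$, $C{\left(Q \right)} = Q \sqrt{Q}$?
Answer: $\frac{21600}{24119} - \frac{544 i \sqrt{34}}{72357} \approx 0.89556 - 0.043839 i$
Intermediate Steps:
$C{\left(Q \right)} = Q^{\frac{3}{2}}$
$x{\left(K \right)} = \frac{81}{2}$ ($x{\left(K \right)} = \frac{9^{2}}{2} = \frac{1}{2} \cdot 81 = \frac{81}{2}$)
$\frac{180^{2} + C{\left(-136 \right)}}{36138 + x{\left(-151 \right)}} = \frac{180^{2} + \left(-136\right)^{\frac{3}{2}}}{36138 + \frac{81}{2}} = \frac{32400 - 272 i \sqrt{34}}{\frac{72357}{2}} = \left(32400 - 272 i \sqrt{34}\right) \frac{2}{72357} = \frac{21600}{24119} - \frac{544 i \sqrt{34}}{72357}$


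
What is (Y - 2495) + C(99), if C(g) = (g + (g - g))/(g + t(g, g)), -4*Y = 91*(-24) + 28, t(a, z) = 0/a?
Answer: -1955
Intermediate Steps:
t(a, z) = 0
Y = 539 (Y = -(91*(-24) + 28)/4 = -(-2184 + 28)/4 = -¼*(-2156) = 539)
C(g) = 1 (C(g) = (g + (g - g))/(g + 0) = (g + 0)/g = g/g = 1)
(Y - 2495) + C(99) = (539 - 2495) + 1 = -1956 + 1 = -1955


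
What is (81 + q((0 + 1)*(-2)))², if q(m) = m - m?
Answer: 6561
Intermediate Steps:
q(m) = 0
(81 + q((0 + 1)*(-2)))² = (81 + 0)² = 81² = 6561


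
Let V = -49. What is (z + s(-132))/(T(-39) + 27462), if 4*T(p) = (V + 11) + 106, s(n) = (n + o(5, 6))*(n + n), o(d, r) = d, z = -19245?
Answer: 14283/27479 ≈ 0.51978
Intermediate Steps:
s(n) = 2*n*(5 + n) (s(n) = (n + 5)*(n + n) = (5 + n)*(2*n) = 2*n*(5 + n))
T(p) = 17 (T(p) = ((-49 + 11) + 106)/4 = (-38 + 106)/4 = (1/4)*68 = 17)
(z + s(-132))/(T(-39) + 27462) = (-19245 + 2*(-132)*(5 - 132))/(17 + 27462) = (-19245 + 2*(-132)*(-127))/27479 = (-19245 + 33528)*(1/27479) = 14283*(1/27479) = 14283/27479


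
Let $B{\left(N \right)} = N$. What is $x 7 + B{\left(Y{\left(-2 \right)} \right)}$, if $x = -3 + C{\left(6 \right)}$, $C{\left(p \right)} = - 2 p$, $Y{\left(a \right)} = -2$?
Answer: $-107$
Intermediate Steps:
$x = -15$ ($x = -3 - 12 = -15$)
$x 7 + B{\left(Y{\left(-2 \right)} \right)} = \left(-15\right) 7 - 2 = -105 - 2 = -107$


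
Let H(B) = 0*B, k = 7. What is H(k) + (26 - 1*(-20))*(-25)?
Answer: -1150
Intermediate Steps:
H(B) = 0
H(k) + (26 - 1*(-20))*(-25) = 0 + (26 - 1*(-20))*(-25) = 0 + (26 + 20)*(-25) = 0 + 46*(-25) = 0 - 1150 = -1150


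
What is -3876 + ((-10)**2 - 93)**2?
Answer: -3827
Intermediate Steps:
-3876 + ((-10)**2 - 93)**2 = -3876 + (100 - 93)**2 = -3876 + 7**2 = -3876 + 49 = -3827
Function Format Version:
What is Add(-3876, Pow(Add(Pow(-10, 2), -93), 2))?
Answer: -3827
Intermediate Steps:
Add(-3876, Pow(Add(Pow(-10, 2), -93), 2)) = Add(-3876, Pow(Add(100, -93), 2)) = Add(-3876, Pow(7, 2)) = Add(-3876, 49) = -3827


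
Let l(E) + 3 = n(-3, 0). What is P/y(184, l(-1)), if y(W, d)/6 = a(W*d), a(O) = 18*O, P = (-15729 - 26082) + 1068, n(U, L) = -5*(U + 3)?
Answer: 503/736 ≈ 0.68342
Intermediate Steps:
n(U, L) = -15 - 5*U (n(U, L) = -5*(3 + U) = -15 - 5*U)
l(E) = -3 (l(E) = -3 + (-15 - 5*(-3)) = -3 + (-15 + 15) = -3 + 0 = -3)
P = -40743 (P = -41811 + 1068 = -40743)
y(W, d) = 108*W*d (y(W, d) = 6*(18*(W*d)) = 6*(18*W*d) = 108*W*d)
P/y(184, l(-1)) = -40743/(108*184*(-3)) = -40743/(-59616) = -40743*(-1/59616) = 503/736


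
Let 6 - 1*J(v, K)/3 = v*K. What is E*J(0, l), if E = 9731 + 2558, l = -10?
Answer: 221202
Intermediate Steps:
E = 12289
J(v, K) = 18 - 3*K*v (J(v, K) = 18 - 3*v*K = 18 - 3*K*v)
E*J(0, l) = 12289*(18 - 3*(-10)*0) = 12289*(18 + 0) = 12289*18 = 221202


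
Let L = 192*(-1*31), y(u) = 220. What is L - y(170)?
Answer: -6172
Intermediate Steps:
L = -5952 (L = 192*(-31) = -5952)
L - y(170) = -5952 - 1*220 = -5952 - 220 = -6172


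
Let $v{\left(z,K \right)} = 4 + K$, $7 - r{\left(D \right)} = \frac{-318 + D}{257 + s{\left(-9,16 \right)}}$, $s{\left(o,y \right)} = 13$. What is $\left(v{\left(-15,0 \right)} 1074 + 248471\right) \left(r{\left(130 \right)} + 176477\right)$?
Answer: $\frac{6022283475878}{135} \approx 4.461 \cdot 10^{10}$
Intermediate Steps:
$r{\left(D \right)} = \frac{368}{45} - \frac{D}{270}$ ($r{\left(D \right)} = 7 - \frac{-318 + D}{257 + 13} = 7 - \frac{-318 + D}{270} = 7 - \left(-318 + D\right) \frac{1}{270} = 7 - \left(- \frac{53}{45} + \frac{D}{270}\right) = \frac{368}{45} - \frac{D}{270}$)
$\left(v{\left(-15,0 \right)} 1074 + 248471\right) \left(r{\left(130 \right)} + 176477\right) = \left(\left(4 + 0\right) 1074 + 248471\right) \left(\left(\frac{368}{45} - \frac{13}{27}\right) + 176477\right) = \left(4 \cdot 1074 + 248471\right) \left(\left(\frac{368}{45} - \frac{13}{27}\right) + 176477\right) = \left(4296 + 248471\right) \left(\frac{1039}{135} + 176477\right) = 252767 \cdot \frac{23825434}{135} = \frac{6022283475878}{135}$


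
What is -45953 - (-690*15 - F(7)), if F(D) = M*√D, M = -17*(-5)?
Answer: -35603 + 85*√7 ≈ -35378.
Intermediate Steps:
M = 85
F(D) = 85*√D
-45953 - (-690*15 - F(7)) = -45953 - (-690*15 - 85*√7) = -45953 - (-10350 - 85*√7) = -45953 + (10350 + 85*√7) = -35603 + 85*√7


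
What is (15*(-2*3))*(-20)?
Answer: 1800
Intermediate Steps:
(15*(-2*3))*(-20) = (15*(-6))*(-20) = -90*(-20) = 1800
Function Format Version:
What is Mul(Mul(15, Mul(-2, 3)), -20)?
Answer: 1800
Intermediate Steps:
Mul(Mul(15, Mul(-2, 3)), -20) = Mul(Mul(15, -6), -20) = Mul(-90, -20) = 1800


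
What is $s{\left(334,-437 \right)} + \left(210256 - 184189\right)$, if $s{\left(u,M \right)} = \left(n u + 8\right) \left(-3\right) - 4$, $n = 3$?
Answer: $23033$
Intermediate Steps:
$s{\left(u,M \right)} = -28 - 9 u$ ($s{\left(u,M \right)} = \left(3 u + 8\right) \left(-3\right) - 4 = \left(8 + 3 u\right) \left(-3\right) - 4 = \left(-24 - 9 u\right) - 4 = -28 - 9 u$)
$s{\left(334,-437 \right)} + \left(210256 - 184189\right) = \left(-28 - 3006\right) + \left(210256 - 184189\right) = \left(-28 - 3006\right) + 26067 = -3034 + 26067 = 23033$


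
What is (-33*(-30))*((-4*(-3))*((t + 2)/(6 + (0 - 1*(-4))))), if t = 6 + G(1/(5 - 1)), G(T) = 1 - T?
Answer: 10395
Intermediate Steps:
t = 27/4 (t = 6 + (1 - 1/(5 - 1)) = 6 + (1 - 1/4) = 6 + (1 - 1*¼) = 6 + (1 - ¼) = 6 + ¾ = 27/4 ≈ 6.7500)
(-33*(-30))*((-4*(-3))*((t + 2)/(6 + (0 - 1*(-4))))) = (-33*(-30))*((-4*(-3))*((27/4 + 2)/(6 + (0 - 1*(-4))))) = 990*(12*(35/(4*(6 + (0 + 4))))) = 990*(12*(35/(4*(6 + 4)))) = 990*(12*((35/4)/10)) = 990*(12*((35/4)*(⅒))) = 990*(12*(7/8)) = 990*(21/2) = 10395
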